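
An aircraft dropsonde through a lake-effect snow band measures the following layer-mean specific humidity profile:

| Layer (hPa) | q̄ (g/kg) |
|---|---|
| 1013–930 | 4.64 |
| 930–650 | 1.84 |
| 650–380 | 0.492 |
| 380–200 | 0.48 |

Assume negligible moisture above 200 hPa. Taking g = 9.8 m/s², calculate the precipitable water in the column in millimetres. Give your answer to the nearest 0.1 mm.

Precipitable water is the column-integrated vapour mass per unit area: PW = (1/g) Σ q̄ Δp, with q in kg/kg and Δp in Pa (1 kg/m² of water = 1 mm).
Layer 1013–930 hPa: Δp = 83 hPa = 8300 Pa, q̄ = 0.00464 kg/kg → 0.00464 × 8300 / 9.8 = 3.93 mm
Layer 930–650 hPa: Δp = 280 hPa = 28000 Pa, q̄ = 0.00184 kg/kg → 0.00184 × 28000 / 9.8 = 5.26 mm
Layer 650–380 hPa: Δp = 270 hPa = 27000 Pa, q̄ = 0.000492 kg/kg → 0.000492 × 27000 / 9.8 = 1.36 mm
Layer 380–200 hPa: Δp = 180 hPa = 18000 Pa, q̄ = 0.00048 kg/kg → 0.00048 × 18000 / 9.8 = 0.88 mm
PW = 3.93 + 5.26 + 1.36 + 0.88 = 11.43 ≈ 11.4 mm.

PW ≈ 11.4 mm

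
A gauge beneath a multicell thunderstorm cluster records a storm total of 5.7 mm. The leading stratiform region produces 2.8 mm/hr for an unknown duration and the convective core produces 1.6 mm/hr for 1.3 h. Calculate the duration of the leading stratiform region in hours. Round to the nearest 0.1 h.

duration ≈ 1.3 h

Known phases: 1.6 × 1.3 = 2.08 mm.
Remaining depth = 5.7 − 2.08 = 3.62 mm.
Duration = 3.62 / 2.8 = 1.3 h.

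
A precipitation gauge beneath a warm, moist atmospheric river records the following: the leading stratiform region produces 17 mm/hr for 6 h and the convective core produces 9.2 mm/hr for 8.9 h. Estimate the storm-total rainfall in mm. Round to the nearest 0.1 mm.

total ≈ 183.9 mm

Total = Σ Rᵢ Δtᵢ = 17 × 6 + 9.2 × 8.9
      = 102 + 81.88 = 183.9 mm.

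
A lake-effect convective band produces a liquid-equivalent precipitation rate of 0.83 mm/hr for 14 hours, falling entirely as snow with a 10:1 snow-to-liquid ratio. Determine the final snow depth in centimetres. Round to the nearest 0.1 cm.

Liquid-equivalent depth = 0.83 × 14 = 11.62 mm.
Snow depth = 11.62 mm × 10 = 116.2 mm = 11.6 cm.

snow depth ≈ 11.6 cm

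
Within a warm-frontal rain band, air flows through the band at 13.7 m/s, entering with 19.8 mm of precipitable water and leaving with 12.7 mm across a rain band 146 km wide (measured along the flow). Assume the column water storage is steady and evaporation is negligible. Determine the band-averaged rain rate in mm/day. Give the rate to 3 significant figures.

R ≈ 57.6 mm/day

Column moisture flux per unit crosswind length is F = V × PW.
Inflow: F_in = 13.7 × 19.8 = 271.26 mm·m/s
Outflow: F_out = 13.7 × 12.7 = 173.99 mm·m/s
Steady-state rate R = (F_in − F_out)/L = (271.26 − 173.99) / 146000 m = 6.662e-04 mm/s.
R = 6.662e-04 × 3600 × 24 = 57.6 mm/day.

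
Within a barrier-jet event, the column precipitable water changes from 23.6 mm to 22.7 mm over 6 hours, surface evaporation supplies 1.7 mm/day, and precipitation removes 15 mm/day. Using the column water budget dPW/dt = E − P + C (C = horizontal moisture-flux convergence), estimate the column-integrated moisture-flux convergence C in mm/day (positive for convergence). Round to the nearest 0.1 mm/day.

dPW/dt = (22.7 − 23.6) mm / (6/24 day) = -3.600 mm/day.
C = dPW/dt − E + P = (-3.600) − 1.7 + 15 = 9.7 mm/day.

C ≈ 9.7 mm/day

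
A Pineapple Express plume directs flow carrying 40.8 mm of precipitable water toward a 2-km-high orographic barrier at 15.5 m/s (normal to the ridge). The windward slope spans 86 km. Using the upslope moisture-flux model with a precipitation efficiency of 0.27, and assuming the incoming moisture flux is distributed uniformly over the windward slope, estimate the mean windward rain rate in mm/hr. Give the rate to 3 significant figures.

Incoming column moisture flux per unit ridge length: F = V × PW = 15.5 × 40.8 = 632.4 mm·m/s.
Spread over the 86 km slope with efficiency ε = 0.27: R = ε·F/W = 0.27 × 632.4 / 86000 m = 1.985e-03 mm/s.
R = 1.985e-03 × 3600 = 7.15 mm/hr.

R ≈ 7.15 mm/hr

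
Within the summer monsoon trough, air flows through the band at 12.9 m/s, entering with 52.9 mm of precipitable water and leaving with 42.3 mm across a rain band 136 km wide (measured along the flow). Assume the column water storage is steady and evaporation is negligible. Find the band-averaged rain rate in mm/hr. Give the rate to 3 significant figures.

Column moisture flux per unit crosswind length is F = V × PW.
Inflow: F_in = 12.9 × 52.9 = 682.41 mm·m/s
Outflow: F_out = 12.9 × 42.3 = 545.67 mm·m/s
Steady-state rate R = (F_in − F_out)/L = (682.41 − 545.67) / 136000 m = 1.005e-03 mm/s.
R = 1.005e-03 × 3600 = 3.62 mm/hr.

R ≈ 3.62 mm/hr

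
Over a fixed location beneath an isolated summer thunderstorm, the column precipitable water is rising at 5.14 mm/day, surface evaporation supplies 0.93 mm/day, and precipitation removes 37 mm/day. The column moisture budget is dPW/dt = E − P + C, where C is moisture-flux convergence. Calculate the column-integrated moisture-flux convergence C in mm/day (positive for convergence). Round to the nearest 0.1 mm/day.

dPW/dt = +5.14 mm/day.
C = dPW/dt − E + P = (+5.14) − 0.93 + 37 = 41.2 mm/day.

C ≈ 41.2 mm/day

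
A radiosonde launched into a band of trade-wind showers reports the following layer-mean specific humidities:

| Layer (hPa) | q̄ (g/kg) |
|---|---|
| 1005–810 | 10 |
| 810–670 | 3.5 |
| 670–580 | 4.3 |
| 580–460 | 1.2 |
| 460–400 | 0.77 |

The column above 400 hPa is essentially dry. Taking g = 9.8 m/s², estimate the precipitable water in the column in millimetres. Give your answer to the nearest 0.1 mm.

PW ≈ 30.8 mm

Precipitable water is the column-integrated vapour mass per unit area: PW = (1/g) Σ q̄ Δp, with q in kg/kg and Δp in Pa (1 kg/m² of water = 1 mm).
Layer 1005–810 hPa: Δp = 195 hPa = 19500 Pa, q̄ = 0.01 kg/kg → 0.01 × 19500 / 9.8 = 19.90 mm
Layer 810–670 hPa: Δp = 140 hPa = 14000 Pa, q̄ = 0.0035 kg/kg → 0.0035 × 14000 / 9.8 = 5.00 mm
Layer 670–580 hPa: Δp = 90 hPa = 9000 Pa, q̄ = 0.0043 kg/kg → 0.0043 × 9000 / 9.8 = 3.95 mm
Layer 580–460 hPa: Δp = 120 hPa = 12000 Pa, q̄ = 0.0012 kg/kg → 0.0012 × 12000 / 9.8 = 1.47 mm
Layer 460–400 hPa: Δp = 60 hPa = 6000 Pa, q̄ = 0.00077 kg/kg → 0.00077 × 6000 / 9.8 = 0.47 mm
PW = 19.90 + 5.00 + 3.95 + 1.47 + 0.47 = 30.79 ≈ 30.8 mm.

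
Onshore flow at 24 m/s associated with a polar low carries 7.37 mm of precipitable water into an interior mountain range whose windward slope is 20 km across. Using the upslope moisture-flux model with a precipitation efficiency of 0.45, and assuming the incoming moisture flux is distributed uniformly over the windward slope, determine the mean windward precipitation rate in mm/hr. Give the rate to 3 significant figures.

R ≈ 14.3 mm/hr

Incoming column moisture flux per unit ridge length: F = V × PW = 24 × 7.37 = 176.88 mm·m/s.
Spread over the 20 km slope with efficiency ε = 0.45: R = ε·F/W = 0.45 × 176.88 / 20000 m = 3.980e-03 mm/s.
R = 3.980e-03 × 3600 = 14.3 mm/hr.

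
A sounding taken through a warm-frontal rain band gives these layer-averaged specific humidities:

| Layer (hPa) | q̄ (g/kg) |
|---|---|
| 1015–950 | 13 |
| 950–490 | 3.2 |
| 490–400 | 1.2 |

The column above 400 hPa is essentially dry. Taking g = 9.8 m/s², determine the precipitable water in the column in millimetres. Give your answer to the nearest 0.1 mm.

Precipitable water is the column-integrated vapour mass per unit area: PW = (1/g) Σ q̄ Δp, with q in kg/kg and Δp in Pa (1 kg/m² of water = 1 mm).
Layer 1015–950 hPa: Δp = 65 hPa = 6500 Pa, q̄ = 0.013 kg/kg → 0.013 × 6500 / 9.8 = 8.62 mm
Layer 950–490 hPa: Δp = 460 hPa = 46000 Pa, q̄ = 0.0032 kg/kg → 0.0032 × 46000 / 9.8 = 15.02 mm
Layer 490–400 hPa: Δp = 90 hPa = 9000 Pa, q̄ = 0.0012 kg/kg → 0.0012 × 9000 / 9.8 = 1.10 mm
PW = 8.62 + 15.02 + 1.10 = 24.74 ≈ 24.7 mm.

PW ≈ 24.7 mm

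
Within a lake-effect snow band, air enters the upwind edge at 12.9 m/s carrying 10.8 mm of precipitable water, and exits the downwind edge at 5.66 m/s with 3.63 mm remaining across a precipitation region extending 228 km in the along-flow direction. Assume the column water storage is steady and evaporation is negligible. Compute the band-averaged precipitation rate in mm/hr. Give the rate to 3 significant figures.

Column moisture flux per unit crosswind length is F = V × PW.
Inflow: F_in = 12.9 × 10.8 = 139.32 mm·m/s
Outflow: F_out = 5.66 × 3.63 = 20.5458 mm·m/s
Steady-state rate R = (F_in − F_out)/L = (139.32 − 20.5458) / 228000 m = 5.209e-04 mm/s.
R = 5.209e-04 × 3600 = 1.88 mm/hr.

R ≈ 1.88 mm/hr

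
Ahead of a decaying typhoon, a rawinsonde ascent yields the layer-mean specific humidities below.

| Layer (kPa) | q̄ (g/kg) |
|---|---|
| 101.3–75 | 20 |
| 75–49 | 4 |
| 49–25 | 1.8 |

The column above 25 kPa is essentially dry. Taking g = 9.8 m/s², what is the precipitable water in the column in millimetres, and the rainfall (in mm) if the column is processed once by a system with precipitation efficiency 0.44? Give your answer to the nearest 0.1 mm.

Precipitable water is the column-integrated vapour mass per unit area: PW = (1/g) Σ q̄ Δp, with q in kg/kg and Δp in Pa (1 kg/m² of water = 1 mm).
Layer 101.3–75 kPa: Δp = 263 hPa = 26300 Pa, q̄ = 0.02 kg/kg → 0.02 × 26300 / 9.8 = 53.67 mm
Layer 75–49 kPa: Δp = 260 hPa = 26000 Pa, q̄ = 0.004 kg/kg → 0.004 × 26000 / 9.8 = 10.61 mm
Layer 49–25 kPa: Δp = 240 hPa = 24000 Pa, q̄ = 0.0018 kg/kg → 0.0018 × 24000 / 9.8 = 4.41 mm
PW = 53.67 + 10.61 + 4.41 = 68.69 ≈ 68.7 mm.
Rainfall = ε × PW = 0.44 × 68.7 = 30.2 mm.

PW ≈ 68.7 mm; rainfall ≈ 30.2 mm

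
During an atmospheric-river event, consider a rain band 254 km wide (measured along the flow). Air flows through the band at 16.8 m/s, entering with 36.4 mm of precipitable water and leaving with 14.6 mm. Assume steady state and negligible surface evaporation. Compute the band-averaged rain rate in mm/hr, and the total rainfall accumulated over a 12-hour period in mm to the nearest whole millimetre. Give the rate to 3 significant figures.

Column moisture flux per unit crosswind length is F = V × PW.
Inflow: F_in = 16.8 × 36.4 = 611.52 mm·m/s
Outflow: F_out = 16.8 × 14.6 = 245.28 mm·m/s
Steady-state rate R = (F_in − F_out)/L = (611.52 − 245.28) / 254000 m = 1.442e-03 mm/s.
R = 1.442e-03 × 3600 = 5.19 mm/hr.
Over 12 h: total = 5.19 × 12 = 62.28 ≈ 62 mm.

R ≈ 5.19 mm/hr; total ≈ 62 mm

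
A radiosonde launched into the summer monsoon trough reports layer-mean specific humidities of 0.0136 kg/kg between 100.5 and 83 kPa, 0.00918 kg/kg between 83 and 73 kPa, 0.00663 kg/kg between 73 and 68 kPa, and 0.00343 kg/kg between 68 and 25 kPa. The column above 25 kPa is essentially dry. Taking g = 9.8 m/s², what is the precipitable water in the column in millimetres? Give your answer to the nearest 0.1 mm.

PW ≈ 52.1 mm

Precipitable water is the column-integrated vapour mass per unit area: PW = (1/g) Σ q̄ Δp, with q in kg/kg and Δp in Pa (1 kg/m² of water = 1 mm).
Layer 100.5–83 kPa: Δp = 175 hPa = 17500 Pa, q̄ = 0.0136 kg/kg → 0.0136 × 17500 / 9.8 = 24.29 mm
Layer 83–73 kPa: Δp = 100 hPa = 10000 Pa, q̄ = 0.00918 kg/kg → 0.00918 × 10000 / 9.8 = 9.37 mm
Layer 73–68 kPa: Δp = 50 hPa = 5000 Pa, q̄ = 0.00663 kg/kg → 0.00663 × 5000 / 9.8 = 3.38 mm
Layer 68–25 kPa: Δp = 430 hPa = 43000 Pa, q̄ = 0.00343 kg/kg → 0.00343 × 43000 / 9.8 = 15.05 mm
PW = 24.29 + 9.37 + 3.38 + 15.05 = 52.09 ≈ 52.1 mm.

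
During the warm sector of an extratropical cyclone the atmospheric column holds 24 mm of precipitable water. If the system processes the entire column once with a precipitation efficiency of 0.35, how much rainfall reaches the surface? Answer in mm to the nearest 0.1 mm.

Rainfall = ε × PW = 0.35 × 24 = 8.4 mm.

rainfall ≈ 8.4 mm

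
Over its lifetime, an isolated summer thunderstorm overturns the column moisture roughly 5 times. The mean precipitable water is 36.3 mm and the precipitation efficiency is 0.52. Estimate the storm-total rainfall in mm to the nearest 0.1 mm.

Each cycle deposits ε × PW = 0.52 × 36.3 = 18.876 mm.
Over 5 cycles: 5 × 18.876 = 94.4 mm.

rainfall ≈ 94.4 mm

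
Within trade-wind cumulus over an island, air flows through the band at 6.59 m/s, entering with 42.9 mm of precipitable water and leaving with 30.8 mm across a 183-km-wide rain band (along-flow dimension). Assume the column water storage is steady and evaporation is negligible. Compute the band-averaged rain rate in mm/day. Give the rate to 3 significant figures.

Column moisture flux per unit crosswind length is F = V × PW.
Inflow: F_in = 6.59 × 42.9 = 282.711 mm·m/s
Outflow: F_out = 6.59 × 30.8 = 202.972 mm·m/s
Steady-state rate R = (F_in − F_out)/L = (282.711 − 202.972) / 183000 m = 4.357e-04 mm/s.
R = 4.357e-04 × 3600 × 24 = 37.6 mm/day.

R ≈ 37.6 mm/day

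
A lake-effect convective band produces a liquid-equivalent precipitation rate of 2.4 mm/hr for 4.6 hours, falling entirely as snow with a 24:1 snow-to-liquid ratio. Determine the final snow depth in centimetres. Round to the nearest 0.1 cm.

Liquid-equivalent depth = 2.4 × 4.6 = 11.04 mm.
Snow depth = 11.04 mm × 24 = 264.96 mm = 26.5 cm.

snow depth ≈ 26.5 cm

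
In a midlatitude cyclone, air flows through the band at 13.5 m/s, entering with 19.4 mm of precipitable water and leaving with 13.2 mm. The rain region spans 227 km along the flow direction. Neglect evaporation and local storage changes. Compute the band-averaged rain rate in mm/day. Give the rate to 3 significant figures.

R ≈ 31.9 mm/day

Column moisture flux per unit crosswind length is F = V × PW.
Inflow: F_in = 13.5 × 19.4 = 261.9 mm·m/s
Outflow: F_out = 13.5 × 13.2 = 178.2 mm·m/s
Steady-state rate R = (F_in − F_out)/L = (261.9 − 178.2) / 227000 m = 3.687e-04 mm/s.
R = 3.687e-04 × 3600 × 24 = 31.9 mm/day.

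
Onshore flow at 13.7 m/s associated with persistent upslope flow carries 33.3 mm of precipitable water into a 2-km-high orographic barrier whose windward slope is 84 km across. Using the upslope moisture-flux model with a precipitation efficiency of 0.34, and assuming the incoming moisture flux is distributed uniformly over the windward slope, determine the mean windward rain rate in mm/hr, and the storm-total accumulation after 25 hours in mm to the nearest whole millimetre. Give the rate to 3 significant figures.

R ≈ 6.65 mm/hr; total ≈ 166 mm

Incoming column moisture flux per unit ridge length: F = V × PW = 13.7 × 33.3 = 456.21 mm·m/s.
Spread over the 84 km slope with efficiency ε = 0.34: R = ε·F/W = 0.34 × 456.21 / 84000 m = 1.847e-03 mm/s.
R = 1.847e-03 × 3600 = 6.65 mm/hr.
Over 25 h: total = 6.65 × 25 = 166.25 ≈ 166 mm.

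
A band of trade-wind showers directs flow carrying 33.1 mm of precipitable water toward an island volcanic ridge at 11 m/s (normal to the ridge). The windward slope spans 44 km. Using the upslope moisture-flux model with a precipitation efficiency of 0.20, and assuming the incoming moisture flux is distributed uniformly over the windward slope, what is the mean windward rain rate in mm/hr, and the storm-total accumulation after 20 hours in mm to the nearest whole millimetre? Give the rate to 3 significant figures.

Incoming column moisture flux per unit ridge length: F = V × PW = 11 × 33.1 = 364.1 mm·m/s.
Spread over the 44 km slope with efficiency ε = 0.20: R = ε·F/W = 0.20 × 364.1 / 44000 m = 1.655e-03 mm/s.
R = 1.655e-03 × 3600 = 5.96 mm/hr.
Over 20 h: total = 5.96 × 20 = 119.2 ≈ 119 mm.

R ≈ 5.96 mm/hr; total ≈ 119 mm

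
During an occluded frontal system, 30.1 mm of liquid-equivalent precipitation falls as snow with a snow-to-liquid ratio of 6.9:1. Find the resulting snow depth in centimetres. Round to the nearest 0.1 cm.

snow depth ≈ 20.8 cm

Snow depth = liquid × ratio = 30.1 mm × 6.9 = 207.69 mm = 20.8 cm.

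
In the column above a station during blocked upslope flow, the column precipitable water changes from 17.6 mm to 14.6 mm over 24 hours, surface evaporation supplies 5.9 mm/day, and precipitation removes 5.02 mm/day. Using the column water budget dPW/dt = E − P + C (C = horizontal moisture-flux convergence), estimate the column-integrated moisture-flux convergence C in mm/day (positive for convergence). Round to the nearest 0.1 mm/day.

C ≈ -3.9 mm/day

dPW/dt = (14.6 − 17.6) mm / (24/24 day) = -3.000 mm/day.
C = dPW/dt − E + P = (-3.000) − 5.9 + 5.02 = -3.9 mm/day.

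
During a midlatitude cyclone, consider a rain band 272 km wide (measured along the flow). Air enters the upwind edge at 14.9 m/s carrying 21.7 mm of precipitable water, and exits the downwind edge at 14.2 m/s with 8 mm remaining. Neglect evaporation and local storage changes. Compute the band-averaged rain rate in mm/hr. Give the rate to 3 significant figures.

Column moisture flux per unit crosswind length is F = V × PW.
Inflow: F_in = 14.9 × 21.7 = 323.33 mm·m/s
Outflow: F_out = 14.2 × 8 = 113.6 mm·m/s
Steady-state rate R = (F_in − F_out)/L = (323.33 − 113.6) / 272000 m = 7.711e-04 mm/s.
R = 7.711e-04 × 3600 = 2.78 mm/hr.

R ≈ 2.78 mm/hr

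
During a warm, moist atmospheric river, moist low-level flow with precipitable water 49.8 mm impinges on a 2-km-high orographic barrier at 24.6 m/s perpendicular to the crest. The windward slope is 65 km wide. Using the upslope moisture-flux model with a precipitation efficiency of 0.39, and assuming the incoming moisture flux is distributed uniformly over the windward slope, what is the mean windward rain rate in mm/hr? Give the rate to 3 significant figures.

R ≈ 26.5 mm/hr

Incoming column moisture flux per unit ridge length: F = V × PW = 24.6 × 49.8 = 1225.08 mm·m/s.
Spread over the 65 km slope with efficiency ε = 0.39: R = ε·F/W = 0.39 × 1225.08 / 65000 m = 7.350e-03 mm/s.
R = 7.350e-03 × 3600 = 26.5 mm/hr.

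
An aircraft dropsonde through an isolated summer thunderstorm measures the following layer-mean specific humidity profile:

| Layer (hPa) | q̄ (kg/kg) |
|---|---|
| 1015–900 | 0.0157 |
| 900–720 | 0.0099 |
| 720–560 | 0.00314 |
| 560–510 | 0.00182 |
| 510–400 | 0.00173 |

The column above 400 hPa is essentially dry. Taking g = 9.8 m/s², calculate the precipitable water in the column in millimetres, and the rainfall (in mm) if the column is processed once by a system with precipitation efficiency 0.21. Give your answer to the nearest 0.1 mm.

Precipitable water is the column-integrated vapour mass per unit area: PW = (1/g) Σ q̄ Δp, with q in kg/kg and Δp in Pa (1 kg/m² of water = 1 mm).
Layer 1015–900 hPa: Δp = 115 hPa = 11500 Pa, q̄ = 0.0157 kg/kg → 0.0157 × 11500 / 9.8 = 18.42 mm
Layer 900–720 hPa: Δp = 180 hPa = 18000 Pa, q̄ = 0.0099 kg/kg → 0.0099 × 18000 / 9.8 = 18.18 mm
Layer 720–560 hPa: Δp = 160 hPa = 16000 Pa, q̄ = 0.00314 kg/kg → 0.00314 × 16000 / 9.8 = 5.13 mm
Layer 560–510 hPa: Δp = 50 hPa = 5000 Pa, q̄ = 0.00182 kg/kg → 0.00182 × 5000 / 9.8 = 0.93 mm
Layer 510–400 hPa: Δp = 110 hPa = 11000 Pa, q̄ = 0.00173 kg/kg → 0.00173 × 11000 / 9.8 = 1.94 mm
PW = 18.42 + 18.18 + 5.13 + 0.93 + 1.94 = 44.60 ≈ 44.6 mm.
Rainfall = ε × PW = 0.21 × 44.6 = 9.4 mm.

PW ≈ 44.6 mm; rainfall ≈ 9.4 mm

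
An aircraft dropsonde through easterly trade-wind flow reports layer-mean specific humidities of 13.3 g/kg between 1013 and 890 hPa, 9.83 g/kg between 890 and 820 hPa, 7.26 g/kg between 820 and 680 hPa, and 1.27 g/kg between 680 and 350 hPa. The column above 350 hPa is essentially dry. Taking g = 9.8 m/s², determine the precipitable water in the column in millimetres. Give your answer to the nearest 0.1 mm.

Precipitable water is the column-integrated vapour mass per unit area: PW = (1/g) Σ q̄ Δp, with q in kg/kg and Δp in Pa (1 kg/m² of water = 1 mm).
Layer 1013–890 hPa: Δp = 123 hPa = 12300 Pa, q̄ = 0.0133 kg/kg → 0.0133 × 12300 / 9.8 = 16.69 mm
Layer 890–820 hPa: Δp = 70 hPa = 7000 Pa, q̄ = 0.00983 kg/kg → 0.00983 × 7000 / 9.8 = 7.02 mm
Layer 820–680 hPa: Δp = 140 hPa = 14000 Pa, q̄ = 0.00726 kg/kg → 0.00726 × 14000 / 9.8 = 10.37 mm
Layer 680–350 hPa: Δp = 330 hPa = 33000 Pa, q̄ = 0.00127 kg/kg → 0.00127 × 33000 / 9.8 = 4.28 mm
PW = 16.69 + 7.02 + 10.37 + 4.28 = 38.36 ≈ 38.4 mm.

PW ≈ 38.4 mm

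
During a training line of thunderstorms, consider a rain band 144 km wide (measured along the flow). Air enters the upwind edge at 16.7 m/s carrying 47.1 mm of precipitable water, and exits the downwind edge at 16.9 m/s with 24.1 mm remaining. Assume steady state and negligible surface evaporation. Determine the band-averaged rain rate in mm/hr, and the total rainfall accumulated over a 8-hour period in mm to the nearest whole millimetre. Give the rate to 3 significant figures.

Column moisture flux per unit crosswind length is F = V × PW.
Inflow: F_in = 16.7 × 47.1 = 786.57 mm·m/s
Outflow: F_out = 16.9 × 24.1 = 407.29 mm·m/s
Steady-state rate R = (F_in − F_out)/L = (786.57 − 407.29) / 144000 m = 2.634e-03 mm/s.
R = 2.634e-03 × 3600 = 9.48 mm/hr.
Over 8 h: total = 9.48 × 8 = 75.84 ≈ 76 mm.

R ≈ 9.48 mm/hr; total ≈ 76 mm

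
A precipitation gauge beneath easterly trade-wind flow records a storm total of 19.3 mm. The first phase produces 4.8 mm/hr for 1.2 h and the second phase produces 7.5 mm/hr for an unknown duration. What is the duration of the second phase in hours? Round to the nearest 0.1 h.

duration ≈ 1.8 h

Known phases: 4.8 × 1.2 = 5.76 mm.
Remaining depth = 19.3 − 5.76 = 13.54 mm.
Duration = 13.54 / 7.5 = 1.8 h.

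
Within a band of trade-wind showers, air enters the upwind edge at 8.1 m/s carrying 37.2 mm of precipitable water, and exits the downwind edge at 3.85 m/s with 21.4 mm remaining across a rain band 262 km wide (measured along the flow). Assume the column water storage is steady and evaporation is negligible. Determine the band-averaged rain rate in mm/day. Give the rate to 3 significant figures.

R ≈ 72.2 mm/day

Column moisture flux per unit crosswind length is F = V × PW.
Inflow: F_in = 8.1 × 37.2 = 301.32 mm·m/s
Outflow: F_out = 3.85 × 21.4 = 82.39 mm·m/s
Steady-state rate R = (F_in − F_out)/L = (301.32 − 82.39) / 262000 m = 8.356e-04 mm/s.
R = 8.356e-04 × 3600 × 24 = 72.2 mm/day.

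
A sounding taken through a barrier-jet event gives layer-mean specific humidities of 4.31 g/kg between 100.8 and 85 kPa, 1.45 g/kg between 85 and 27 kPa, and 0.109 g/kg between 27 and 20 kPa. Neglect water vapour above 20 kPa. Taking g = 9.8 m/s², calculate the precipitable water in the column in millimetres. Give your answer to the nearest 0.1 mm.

Precipitable water is the column-integrated vapour mass per unit area: PW = (1/g) Σ q̄ Δp, with q in kg/kg and Δp in Pa (1 kg/m² of water = 1 mm).
Layer 100.8–85 kPa: Δp = 158 hPa = 15800 Pa, q̄ = 0.00431 kg/kg → 0.00431 × 15800 / 9.8 = 6.95 mm
Layer 85–27 kPa: Δp = 580 hPa = 58000 Pa, q̄ = 0.00145 kg/kg → 0.00145 × 58000 / 9.8 = 8.58 mm
Layer 27–20 kPa: Δp = 70 hPa = 7000 Pa, q̄ = 0.000109 kg/kg → 0.000109 × 7000 / 9.8 = 0.08 mm
PW = 6.95 + 8.58 + 0.08 = 15.61 ≈ 15.6 mm.

PW ≈ 15.6 mm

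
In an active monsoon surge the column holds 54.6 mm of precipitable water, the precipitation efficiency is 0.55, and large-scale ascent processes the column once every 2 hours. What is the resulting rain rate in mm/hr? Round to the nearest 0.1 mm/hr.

Each overturning extracts ε × PW = 0.55 × 54.6 = 30.03 mm.
Rate = ε·PW / τ = 30.03 / 2 h = 15.0 mm/hr.

R ≈ 15.0 mm/hr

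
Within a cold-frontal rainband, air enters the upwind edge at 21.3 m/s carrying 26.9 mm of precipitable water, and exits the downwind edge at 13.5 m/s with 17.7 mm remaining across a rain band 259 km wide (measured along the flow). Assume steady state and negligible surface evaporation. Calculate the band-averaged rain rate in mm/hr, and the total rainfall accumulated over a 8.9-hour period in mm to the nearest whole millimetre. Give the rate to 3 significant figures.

R ≈ 4.64 mm/hr; total ≈ 41 mm

Column moisture flux per unit crosswind length is F = V × PW.
Inflow: F_in = 21.3 × 26.9 = 572.97 mm·m/s
Outflow: F_out = 13.5 × 17.7 = 238.95 mm·m/s
Steady-state rate R = (F_in − F_out)/L = (572.97 − 238.95) / 259000 m = 1.290e-03 mm/s.
R = 1.290e-03 × 3600 = 4.64 mm/hr.
Over 8.9 h: total = 4.64 × 8.9 = 41.296 ≈ 41 mm.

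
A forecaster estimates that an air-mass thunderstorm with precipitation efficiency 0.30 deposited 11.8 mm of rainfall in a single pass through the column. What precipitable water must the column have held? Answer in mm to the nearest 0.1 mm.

PW ≈ 39.3 mm

PW = rainfall / ε = 11.8 / 0.30 = 39.3 mm.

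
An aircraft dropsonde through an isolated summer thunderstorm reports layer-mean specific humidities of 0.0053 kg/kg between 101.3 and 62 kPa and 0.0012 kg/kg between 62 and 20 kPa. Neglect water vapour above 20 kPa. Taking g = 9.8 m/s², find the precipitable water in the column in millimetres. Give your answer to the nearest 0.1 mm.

PW ≈ 26.4 mm

Precipitable water is the column-integrated vapour mass per unit area: PW = (1/g) Σ q̄ Δp, with q in kg/kg and Δp in Pa (1 kg/m² of water = 1 mm).
Layer 101.3–62 kPa: Δp = 393 hPa = 39300 Pa, q̄ = 0.0053 kg/kg → 0.0053 × 39300 / 9.8 = 21.25 mm
Layer 62–20 kPa: Δp = 420 hPa = 42000 Pa, q̄ = 0.0012 kg/kg → 0.0012 × 42000 / 9.8 = 5.14 mm
PW = 21.25 + 5.14 = 26.39 ≈ 26.4 mm.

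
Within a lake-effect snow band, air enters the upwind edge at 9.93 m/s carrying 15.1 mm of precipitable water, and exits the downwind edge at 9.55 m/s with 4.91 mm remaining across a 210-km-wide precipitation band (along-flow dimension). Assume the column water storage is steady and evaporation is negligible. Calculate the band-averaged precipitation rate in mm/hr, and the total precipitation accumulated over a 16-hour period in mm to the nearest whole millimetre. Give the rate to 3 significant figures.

R ≈ 1.77 mm/hr; total ≈ 28 mm

Column moisture flux per unit crosswind length is F = V × PW.
Inflow: F_in = 9.93 × 15.1 = 149.943 mm·m/s
Outflow: F_out = 9.55 × 4.91 = 46.8905 mm·m/s
Steady-state rate R = (F_in − F_out)/L = (149.943 − 46.8905) / 210000 m = 4.907e-04 mm/s.
R = 4.907e-04 × 3600 = 1.77 mm/hr.
Over 16 h: total = 1.77 × 16 = 28.32 ≈ 28 mm.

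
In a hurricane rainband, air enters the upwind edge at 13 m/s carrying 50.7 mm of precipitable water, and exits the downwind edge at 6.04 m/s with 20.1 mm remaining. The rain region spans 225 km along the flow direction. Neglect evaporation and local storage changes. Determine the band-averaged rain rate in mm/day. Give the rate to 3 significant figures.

R ≈ 206 mm/day

Column moisture flux per unit crosswind length is F = V × PW.
Inflow: F_in = 13 × 50.7 = 659.1 mm·m/s
Outflow: F_out = 6.04 × 20.1 = 121.404 mm·m/s
Steady-state rate R = (F_in − F_out)/L = (659.1 − 121.404) / 225000 m = 2.390e-03 mm/s.
R = 2.390e-03 × 3600 × 24 = 206 mm/day.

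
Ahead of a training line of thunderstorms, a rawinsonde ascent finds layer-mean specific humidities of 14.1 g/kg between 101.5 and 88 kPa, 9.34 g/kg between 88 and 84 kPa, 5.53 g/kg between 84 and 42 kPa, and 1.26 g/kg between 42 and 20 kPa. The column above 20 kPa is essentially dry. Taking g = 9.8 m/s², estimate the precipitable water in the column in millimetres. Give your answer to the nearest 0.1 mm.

Precipitable water is the column-integrated vapour mass per unit area: PW = (1/g) Σ q̄ Δp, with q in kg/kg and Δp in Pa (1 kg/m² of water = 1 mm).
Layer 101.5–88 kPa: Δp = 135 hPa = 13500 Pa, q̄ = 0.0141 kg/kg → 0.0141 × 13500 / 9.8 = 19.42 mm
Layer 88–84 kPa: Δp = 40 hPa = 4000 Pa, q̄ = 0.00934 kg/kg → 0.00934 × 4000 / 9.8 = 3.81 mm
Layer 84–42 kPa: Δp = 420 hPa = 42000 Pa, q̄ = 0.00553 kg/kg → 0.00553 × 42000 / 9.8 = 23.70 mm
Layer 42–20 kPa: Δp = 220 hPa = 22000 Pa, q̄ = 0.00126 kg/kg → 0.00126 × 22000 / 9.8 = 2.83 mm
PW = 19.42 + 3.81 + 23.70 + 2.83 = 49.76 ≈ 49.8 mm.

PW ≈ 49.8 mm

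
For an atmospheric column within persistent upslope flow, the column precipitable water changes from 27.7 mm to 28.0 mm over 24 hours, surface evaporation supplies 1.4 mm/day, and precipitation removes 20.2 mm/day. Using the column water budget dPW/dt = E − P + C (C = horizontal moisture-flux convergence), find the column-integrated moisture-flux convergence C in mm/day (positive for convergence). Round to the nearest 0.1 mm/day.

dPW/dt = (28.0 − 27.7) mm / (24/24 day) = +0.300 mm/day.
C = dPW/dt − E + P = (+0.300) − 1.4 + 20.2 = 19.1 mm/day.

C ≈ 19.1 mm/day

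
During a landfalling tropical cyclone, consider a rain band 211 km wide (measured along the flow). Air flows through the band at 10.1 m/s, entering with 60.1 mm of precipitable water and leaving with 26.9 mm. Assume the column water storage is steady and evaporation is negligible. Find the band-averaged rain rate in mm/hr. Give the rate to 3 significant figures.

R ≈ 5.72 mm/hr

Column moisture flux per unit crosswind length is F = V × PW.
Inflow: F_in = 10.1 × 60.1 = 607.01 mm·m/s
Outflow: F_out = 10.1 × 26.9 = 271.69 mm·m/s
Steady-state rate R = (F_in − F_out)/L = (607.01 − 271.69) / 211000 m = 1.589e-03 mm/s.
R = 1.589e-03 × 3600 = 5.72 mm/hr.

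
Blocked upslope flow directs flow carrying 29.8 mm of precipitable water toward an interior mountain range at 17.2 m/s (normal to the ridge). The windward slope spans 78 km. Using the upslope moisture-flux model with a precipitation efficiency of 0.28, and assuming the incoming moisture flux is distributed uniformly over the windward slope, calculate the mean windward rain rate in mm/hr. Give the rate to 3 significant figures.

R ≈ 6.62 mm/hr

Incoming column moisture flux per unit ridge length: F = V × PW = 17.2 × 29.8 = 512.56 mm·m/s.
Spread over the 78 km slope with efficiency ε = 0.28: R = ε·F/W = 0.28 × 512.56 / 78000 m = 1.840e-03 mm/s.
R = 1.840e-03 × 3600 = 6.62 mm/hr.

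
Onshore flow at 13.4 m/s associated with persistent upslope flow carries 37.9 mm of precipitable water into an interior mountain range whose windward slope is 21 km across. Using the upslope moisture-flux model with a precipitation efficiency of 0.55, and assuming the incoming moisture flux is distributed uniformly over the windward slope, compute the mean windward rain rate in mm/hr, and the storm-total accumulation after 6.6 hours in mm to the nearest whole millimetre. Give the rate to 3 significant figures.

Incoming column moisture flux per unit ridge length: F = V × PW = 13.4 × 37.9 = 507.86 mm·m/s.
Spread over the 21 km slope with efficiency ε = 0.55: R = ε·F/W = 0.55 × 507.86 / 21000 m = 1.330e-02 mm/s.
R = 1.330e-02 × 3600 = 47.9 mm/hr.
Over 6.6 h: total = 47.9 × 6.6 = 316.14 ≈ 316 mm.

R ≈ 47.9 mm/hr; total ≈ 316 mm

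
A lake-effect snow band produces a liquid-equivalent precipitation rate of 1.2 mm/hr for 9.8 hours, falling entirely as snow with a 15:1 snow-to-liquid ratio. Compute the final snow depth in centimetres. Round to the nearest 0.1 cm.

Liquid-equivalent depth = 1.2 × 9.8 = 11.76 mm.
Snow depth = 11.76 mm × 15 = 176.4 mm = 17.6 cm.

snow depth ≈ 17.6 cm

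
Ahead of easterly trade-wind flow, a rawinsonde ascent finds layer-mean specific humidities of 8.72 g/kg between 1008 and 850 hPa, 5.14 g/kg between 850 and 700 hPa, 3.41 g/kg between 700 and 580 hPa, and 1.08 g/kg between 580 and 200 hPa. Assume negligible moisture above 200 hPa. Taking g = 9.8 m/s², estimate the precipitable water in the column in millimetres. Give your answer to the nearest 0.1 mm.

PW ≈ 30.3 mm

Precipitable water is the column-integrated vapour mass per unit area: PW = (1/g) Σ q̄ Δp, with q in kg/kg and Δp in Pa (1 kg/m² of water = 1 mm).
Layer 1008–850 hPa: Δp = 158 hPa = 15800 Pa, q̄ = 0.00872 kg/kg → 0.00872 × 15800 / 9.8 = 14.06 mm
Layer 850–700 hPa: Δp = 150 hPa = 15000 Pa, q̄ = 0.00514 kg/kg → 0.00514 × 15000 / 9.8 = 7.87 mm
Layer 700–580 hPa: Δp = 120 hPa = 12000 Pa, q̄ = 0.00341 kg/kg → 0.00341 × 12000 / 9.8 = 4.18 mm
Layer 580–200 hPa: Δp = 380 hPa = 38000 Pa, q̄ = 0.00108 kg/kg → 0.00108 × 38000 / 9.8 = 4.19 mm
PW = 14.06 + 7.87 + 4.18 + 4.19 = 30.30 ≈ 30.3 mm.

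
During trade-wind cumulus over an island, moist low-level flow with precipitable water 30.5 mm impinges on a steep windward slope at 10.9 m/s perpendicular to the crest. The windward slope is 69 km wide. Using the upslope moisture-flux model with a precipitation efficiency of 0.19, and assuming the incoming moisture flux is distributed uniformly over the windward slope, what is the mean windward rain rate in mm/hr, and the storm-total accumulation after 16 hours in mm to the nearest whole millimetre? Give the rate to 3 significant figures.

Incoming column moisture flux per unit ridge length: F = V × PW = 10.9 × 30.5 = 332.45 mm·m/s.
Spread over the 69 km slope with efficiency ε = 0.19: R = ε·F/W = 0.19 × 332.45 / 69000 m = 9.154e-04 mm/s.
R = 9.154e-04 × 3600 = 3.30 mm/hr.
Over 16 h: total = 3.30 × 16 = 52.8 ≈ 53 mm.

R ≈ 3.30 mm/hr; total ≈ 53 mm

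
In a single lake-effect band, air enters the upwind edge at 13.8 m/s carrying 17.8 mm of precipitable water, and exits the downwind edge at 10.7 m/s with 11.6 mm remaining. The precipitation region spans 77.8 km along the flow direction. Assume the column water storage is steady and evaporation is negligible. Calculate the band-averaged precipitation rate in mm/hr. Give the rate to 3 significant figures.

Column moisture flux per unit crosswind length is F = V × PW.
Inflow: F_in = 13.8 × 17.8 = 245.64 mm·m/s
Outflow: F_out = 10.7 × 11.6 = 124.12 mm·m/s
Steady-state rate R = (F_in − F_out)/L = (245.64 − 124.12) / 77800 m = 1.562e-03 mm/s.
R = 1.562e-03 × 3600 = 5.62 mm/hr.

R ≈ 5.62 mm/hr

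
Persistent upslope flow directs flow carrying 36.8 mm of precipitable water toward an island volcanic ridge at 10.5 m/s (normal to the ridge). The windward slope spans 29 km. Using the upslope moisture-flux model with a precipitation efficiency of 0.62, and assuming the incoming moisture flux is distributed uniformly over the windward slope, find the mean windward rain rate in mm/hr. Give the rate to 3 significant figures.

Incoming column moisture flux per unit ridge length: F = V × PW = 10.5 × 36.8 = 386.4 mm·m/s.
Spread over the 29 km slope with efficiency ε = 0.62: R = ε·F/W = 0.62 × 386.4 / 29000 m = 8.261e-03 mm/s.
R = 8.261e-03 × 3600 = 29.7 mm/hr.

R ≈ 29.7 mm/hr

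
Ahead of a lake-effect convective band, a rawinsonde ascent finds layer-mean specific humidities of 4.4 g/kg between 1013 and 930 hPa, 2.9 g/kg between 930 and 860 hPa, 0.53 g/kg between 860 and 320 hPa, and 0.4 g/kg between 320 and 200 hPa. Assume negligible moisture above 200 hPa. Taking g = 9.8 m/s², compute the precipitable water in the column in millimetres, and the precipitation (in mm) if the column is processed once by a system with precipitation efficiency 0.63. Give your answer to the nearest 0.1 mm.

Precipitable water is the column-integrated vapour mass per unit area: PW = (1/g) Σ q̄ Δp, with q in kg/kg and Δp in Pa (1 kg/m² of water = 1 mm).
Layer 1013–930 hPa: Δp = 83 hPa = 8300 Pa, q̄ = 0.0044 kg/kg → 0.0044 × 8300 / 9.8 = 3.73 mm
Layer 930–860 hPa: Δp = 70 hPa = 7000 Pa, q̄ = 0.0029 kg/kg → 0.0029 × 7000 / 9.8 = 2.07 mm
Layer 860–320 hPa: Δp = 540 hPa = 54000 Pa, q̄ = 0.00053 kg/kg → 0.00053 × 54000 / 9.8 = 2.92 mm
Layer 320–200 hPa: Δp = 120 hPa = 12000 Pa, q̄ = 0.0004 kg/kg → 0.0004 × 12000 / 9.8 = 0.49 mm
PW = 3.73 + 2.07 + 2.92 + 0.49 = 9.21 ≈ 9.2 mm.
Precipitation = ε × PW = 0.63 × 9.2 = 5.8 mm.

PW ≈ 9.2 mm; precipitation ≈ 5.8 mm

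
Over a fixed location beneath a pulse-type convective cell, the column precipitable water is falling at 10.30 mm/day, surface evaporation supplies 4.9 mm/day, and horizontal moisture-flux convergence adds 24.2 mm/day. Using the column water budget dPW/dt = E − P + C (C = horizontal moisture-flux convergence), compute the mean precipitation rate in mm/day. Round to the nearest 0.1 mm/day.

dPW/dt = -10.30 mm/day.
P = E + C − dPW/dt = 4.9 + (24.2) − (-10.30) = 39.4 mm/day.

P ≈ 39.4 mm/day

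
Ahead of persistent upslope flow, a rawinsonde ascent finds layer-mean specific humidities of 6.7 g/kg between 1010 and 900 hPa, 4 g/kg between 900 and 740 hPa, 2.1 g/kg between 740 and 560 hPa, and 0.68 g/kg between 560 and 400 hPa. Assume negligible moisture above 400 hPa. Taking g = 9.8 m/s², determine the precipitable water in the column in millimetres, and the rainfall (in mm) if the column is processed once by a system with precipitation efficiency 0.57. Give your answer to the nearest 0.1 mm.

PW ≈ 19.0 mm; rainfall ≈ 10.8 mm

Precipitable water is the column-integrated vapour mass per unit area: PW = (1/g) Σ q̄ Δp, with q in kg/kg and Δp in Pa (1 kg/m² of water = 1 mm).
Layer 1010–900 hPa: Δp = 110 hPa = 11000 Pa, q̄ = 0.0067 kg/kg → 0.0067 × 11000 / 9.8 = 7.52 mm
Layer 900–740 hPa: Δp = 160 hPa = 16000 Pa, q̄ = 0.004 kg/kg → 0.004 × 16000 / 9.8 = 6.53 mm
Layer 740–560 hPa: Δp = 180 hPa = 18000 Pa, q̄ = 0.0021 kg/kg → 0.0021 × 18000 / 9.8 = 3.86 mm
Layer 560–400 hPa: Δp = 160 hPa = 16000 Pa, q̄ = 0.00068 kg/kg → 0.00068 × 16000 / 9.8 = 1.11 mm
PW = 7.52 + 6.53 + 3.86 + 1.11 = 19.02 ≈ 19.0 mm.
Rainfall = ε × PW = 0.57 × 19.0 = 10.8 mm.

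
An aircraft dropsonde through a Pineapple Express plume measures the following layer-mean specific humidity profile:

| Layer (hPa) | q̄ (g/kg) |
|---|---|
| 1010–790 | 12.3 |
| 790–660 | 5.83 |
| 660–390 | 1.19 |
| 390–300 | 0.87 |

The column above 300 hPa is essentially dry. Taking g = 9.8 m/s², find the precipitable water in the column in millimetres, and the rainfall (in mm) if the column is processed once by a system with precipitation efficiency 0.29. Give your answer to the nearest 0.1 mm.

PW ≈ 39.4 mm; rainfall ≈ 11.4 mm

Precipitable water is the column-integrated vapour mass per unit area: PW = (1/g) Σ q̄ Δp, with q in kg/kg and Δp in Pa (1 kg/m² of water = 1 mm).
Layer 1010–790 hPa: Δp = 220 hPa = 22000 Pa, q̄ = 0.0123 kg/kg → 0.0123 × 22000 / 9.8 = 27.61 mm
Layer 790–660 hPa: Δp = 130 hPa = 13000 Pa, q̄ = 0.00583 kg/kg → 0.00583 × 13000 / 9.8 = 7.73 mm
Layer 660–390 hPa: Δp = 270 hPa = 27000 Pa, q̄ = 0.00119 kg/kg → 0.00119 × 27000 / 9.8 = 3.28 mm
Layer 390–300 hPa: Δp = 90 hPa = 9000 Pa, q̄ = 0.00087 kg/kg → 0.00087 × 9000 / 9.8 = 0.80 mm
PW = 27.61 + 7.73 + 3.28 + 0.80 = 39.42 ≈ 39.4 mm.
Rainfall = ε × PW = 0.29 × 39.4 = 11.4 mm.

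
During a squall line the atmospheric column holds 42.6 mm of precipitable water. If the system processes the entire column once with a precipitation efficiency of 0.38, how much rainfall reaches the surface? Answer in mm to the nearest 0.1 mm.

rainfall ≈ 16.2 mm

Rainfall = ε × PW = 0.38 × 42.6 = 16.2 mm.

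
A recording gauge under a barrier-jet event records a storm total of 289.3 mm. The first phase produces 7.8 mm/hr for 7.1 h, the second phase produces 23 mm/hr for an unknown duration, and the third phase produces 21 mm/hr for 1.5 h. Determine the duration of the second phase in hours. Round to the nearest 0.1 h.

Known phases: 7.8 × 7.1 + 21 × 1.5 = 55.38 + 31.5 = 86.88 mm.
Remaining depth = 289.3 − 86.88 = 202.42 mm.
Duration = 202.42 / 23 = 8.8 h.

duration ≈ 8.8 h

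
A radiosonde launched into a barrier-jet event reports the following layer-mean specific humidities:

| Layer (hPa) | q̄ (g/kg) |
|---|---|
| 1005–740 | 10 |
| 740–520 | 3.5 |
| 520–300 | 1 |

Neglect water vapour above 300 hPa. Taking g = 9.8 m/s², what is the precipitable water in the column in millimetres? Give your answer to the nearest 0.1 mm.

PW ≈ 37.1 mm

Precipitable water is the column-integrated vapour mass per unit area: PW = (1/g) Σ q̄ Δp, with q in kg/kg and Δp in Pa (1 kg/m² of water = 1 mm).
Layer 1005–740 hPa: Δp = 265 hPa = 26500 Pa, q̄ = 0.01 kg/kg → 0.01 × 26500 / 9.8 = 27.04 mm
Layer 740–520 hPa: Δp = 220 hPa = 22000 Pa, q̄ = 0.0035 kg/kg → 0.0035 × 22000 / 9.8 = 7.86 mm
Layer 520–300 hPa: Δp = 220 hPa = 22000 Pa, q̄ = 0.001 kg/kg → 0.001 × 22000 / 9.8 = 2.24 mm
PW = 27.04 + 7.86 + 2.24 = 37.14 ≈ 37.1 mm.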